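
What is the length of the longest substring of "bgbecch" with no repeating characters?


Input: "bgbecch"
Sliding window (track last position of each char):
  Position 0 ('b'): window [0,0] length 1 -- new best
  Position 1 ('g'): window [0,1] length 2 -- new best
  Position 2 ('b'): repeat (last at 0), move window start to 1
  Position 2 ('b'): window [1,2] length 2
  Position 3 ('e'): window [1,3] length 3 -- new best
  Position 4 ('c'): window [1,4] length 4 -- new best
  Position 5 ('c'): repeat (last at 4), move window start to 5
  Position 5 ('c'): window [5,5] length 1
  Position 6 ('h'): window [5,6] length 2
Longest substring with no repeats: "gbec" with length 4

4


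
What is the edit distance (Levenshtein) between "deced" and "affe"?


Computing edit distance: "deced" -> "affe"
DP table:
           a    f    f    e
      0    1    2    3    4
  d   1    1    2    3    4
  e   2    2    2    3    3
  c   3    3    3    3    4
  e   4    4    4    4    3
  d   5    5    5    5    4
Edit distance = dp[5][4] = 4

4


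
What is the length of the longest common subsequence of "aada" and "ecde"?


LCS of "aada" and "ecde"
DP table:
           e    c    d    e
      0    0    0    0    0
  a   0    0    0    0    0
  a   0    0    0    0    0
  d   0    0    0    1    1
  a   0    0    0    1    1
LCS length = dp[4][4] = 1

1


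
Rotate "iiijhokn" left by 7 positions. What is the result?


Input: "iiijhokn", rotate left by 7
First 7 characters: "iiijhok"
Remaining characters: "n"
Concatenate remaining + first: "n" + "iiijhok" = "niiijhok"

niiijhok


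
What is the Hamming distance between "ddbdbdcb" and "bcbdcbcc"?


Comparing "ddbdbdcb" and "bcbdcbcc" position by position:
  Position 0: 'd' vs 'b' => differ
  Position 1: 'd' vs 'c' => differ
  Position 2: 'b' vs 'b' => same
  Position 3: 'd' vs 'd' => same
  Position 4: 'b' vs 'c' => differ
  Position 5: 'd' vs 'b' => differ
  Position 6: 'c' vs 'c' => same
  Position 7: 'b' vs 'c' => differ
Total differences (Hamming distance): 5

5


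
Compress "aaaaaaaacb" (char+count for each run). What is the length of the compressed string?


Input: aaaaaaaacb
Runs:
  'a' x 8 => "a8"
  'c' x 1 => "c1"
  'b' x 1 => "b1"
Compressed: "a8c1b1"
Compressed length: 6

6


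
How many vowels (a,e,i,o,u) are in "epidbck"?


Input: epidbck
Checking each character:
  'e' at position 0: vowel (running total: 1)
  'p' at position 1: consonant
  'i' at position 2: vowel (running total: 2)
  'd' at position 3: consonant
  'b' at position 4: consonant
  'c' at position 5: consonant
  'k' at position 6: consonant
Total vowels: 2

2


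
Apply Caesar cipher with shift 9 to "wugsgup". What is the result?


Caesar cipher: shift "wugsgup" by 9
  'w' (pos 22) + 9 = pos 5 = 'f'
  'u' (pos 20) + 9 = pos 3 = 'd'
  'g' (pos 6) + 9 = pos 15 = 'p'
  's' (pos 18) + 9 = pos 1 = 'b'
  'g' (pos 6) + 9 = pos 15 = 'p'
  'u' (pos 20) + 9 = pos 3 = 'd'
  'p' (pos 15) + 9 = pos 24 = 'y'
Result: fdpbpdy

fdpbpdy


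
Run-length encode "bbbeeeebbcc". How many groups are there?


Input: bbbeeeebbcc
Scanning for consecutive runs:
  Group 1: 'b' x 3 (positions 0-2)
  Group 2: 'e' x 4 (positions 3-6)
  Group 3: 'b' x 2 (positions 7-8)
  Group 4: 'c' x 2 (positions 9-10)
Total groups: 4

4


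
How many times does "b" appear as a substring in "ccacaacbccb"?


Searching for "b" in "ccacaacbccb"
Scanning each position:
  Position 0: "c" => no
  Position 1: "c" => no
  Position 2: "a" => no
  Position 3: "c" => no
  Position 4: "a" => no
  Position 5: "a" => no
  Position 6: "c" => no
  Position 7: "b" => MATCH
  Position 8: "c" => no
  Position 9: "c" => no
  Position 10: "b" => MATCH
Total occurrences: 2

2


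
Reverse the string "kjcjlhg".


Input: kjcjlhg
Reading characters right to left:
  Position 6: 'g'
  Position 5: 'h'
  Position 4: 'l'
  Position 3: 'j'
  Position 2: 'c'
  Position 1: 'j'
  Position 0: 'k'
Reversed: ghljcjk

ghljcjk


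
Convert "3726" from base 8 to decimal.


Input: "3726" in base 8
Positional expansion:
  Digit '3' (value 3) x 8^3 = 1536
  Digit '7' (value 7) x 8^2 = 448
  Digit '2' (value 2) x 8^1 = 16
  Digit '6' (value 6) x 8^0 = 6
Sum = 2006

2006


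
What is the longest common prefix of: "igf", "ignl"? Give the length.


Words: igf, ignl
  Position 0: all 'i' => match
  Position 1: all 'g' => match
  Position 2: ('f', 'n') => mismatch, stop
LCP = "ig" (length 2)

2


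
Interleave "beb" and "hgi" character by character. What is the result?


Interleaving "beb" and "hgi":
  Position 0: 'b' from first, 'h' from second => "bh"
  Position 1: 'e' from first, 'g' from second => "eg"
  Position 2: 'b' from first, 'i' from second => "bi"
Result: bhegbi

bhegbi


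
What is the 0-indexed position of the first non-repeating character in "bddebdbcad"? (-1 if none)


Input: bddebdbcad
Character frequencies:
  'a': 1
  'b': 3
  'c': 1
  'd': 4
  'e': 1
Scanning left to right for freq == 1:
  Position 0 ('b'): freq=3, skip
  Position 1 ('d'): freq=4, skip
  Position 2 ('d'): freq=4, skip
  Position 3 ('e'): unique! => answer = 3

3


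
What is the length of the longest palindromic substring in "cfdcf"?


Input: "cfdcf"
Checking substrings for palindromes:
  No multi-char palindromic substrings found
Longest palindromic substring: "c" with length 1

1


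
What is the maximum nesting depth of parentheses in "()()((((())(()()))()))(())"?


Input: "()()((((())(()()))()))(())"
Tracking depth:
  Position 0 '(': depth becomes 1
  Position 1 ')': depth becomes 0
  Position 2 '(': depth becomes 1
  Position 3 ')': depth becomes 0
  Position 4 '(': depth becomes 1
  Position 5 '(': depth becomes 2
  Position 6 '(': depth becomes 3
  Position 7 '(': depth becomes 4
  Position 8 '(': depth becomes 5
  Position 9 ')': depth becomes 4
  Position 10 ')': depth becomes 3
  Position 11 '(': depth becomes 4
  Position 12 '(': depth becomes 5
  Position 13 ')': depth becomes 4
  Position 14 '(': depth becomes 5
  Position 15 ')': depth becomes 4
  Position 16 ')': depth becomes 3
  Position 17 ')': depth becomes 2
  Position 18 '(': depth becomes 3
  Position 19 ')': depth becomes 2
  Position 20 ')': depth becomes 1
  Position 21 ')': depth becomes 0
  Position 22 '(': depth becomes 1
  Position 23 '(': depth becomes 2
  Position 24 ')': depth becomes 1
  Position 25 ')': depth becomes 0
Maximum depth reached: 5

5


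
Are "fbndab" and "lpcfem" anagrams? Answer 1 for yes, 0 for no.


Strings: "fbndab", "lpcfem"
Sorted first:  abbdfn
Sorted second: ceflmp
Differ at position 0: 'a' vs 'c' => not anagrams

0


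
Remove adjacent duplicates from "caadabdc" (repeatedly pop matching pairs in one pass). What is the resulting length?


Input: caadabdc
Stack-based adjacent duplicate removal:
  Read 'c': push. Stack: c
  Read 'a': push. Stack: ca
  Read 'a': matches stack top 'a' => pop. Stack: c
  Read 'd': push. Stack: cd
  Read 'a': push. Stack: cda
  Read 'b': push. Stack: cdab
  Read 'd': push. Stack: cdabd
  Read 'c': push. Stack: cdabdc
Final stack: "cdabdc" (length 6)

6


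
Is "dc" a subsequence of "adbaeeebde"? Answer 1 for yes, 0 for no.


Check if "dc" is a subsequence of "adbaeeebde"
Greedy scan:
  Position 0 ('a'): no match needed
  Position 1 ('d'): matches sub[0] = 'd'
  Position 2 ('b'): no match needed
  Position 3 ('a'): no match needed
  Position 4 ('e'): no match needed
  Position 5 ('e'): no match needed
  Position 6 ('e'): no match needed
  Position 7 ('b'): no match needed
  Position 8 ('d'): no match needed
  Position 9 ('e'): no match needed
Only matched 1/2 characters => not a subsequence

0


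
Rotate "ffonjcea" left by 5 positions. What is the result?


Input: "ffonjcea", rotate left by 5
First 5 characters: "ffonj"
Remaining characters: "cea"
Concatenate remaining + first: "cea" + "ffonj" = "ceaffonj"

ceaffonj


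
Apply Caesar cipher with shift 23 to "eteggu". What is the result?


Caesar cipher: shift "eteggu" by 23
  'e' (pos 4) + 23 = pos 1 = 'b'
  't' (pos 19) + 23 = pos 16 = 'q'
  'e' (pos 4) + 23 = pos 1 = 'b'
  'g' (pos 6) + 23 = pos 3 = 'd'
  'g' (pos 6) + 23 = pos 3 = 'd'
  'u' (pos 20) + 23 = pos 17 = 'r'
Result: bqbddr

bqbddr


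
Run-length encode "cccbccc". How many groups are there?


Input: cccbccc
Scanning for consecutive runs:
  Group 1: 'c' x 3 (positions 0-2)
  Group 2: 'b' x 1 (positions 3-3)
  Group 3: 'c' x 3 (positions 4-6)
Total groups: 3

3


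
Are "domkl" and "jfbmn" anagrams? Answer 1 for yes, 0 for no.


Strings: "domkl", "jfbmn"
Sorted first:  dklmo
Sorted second: bfjmn
Differ at position 0: 'd' vs 'b' => not anagrams

0


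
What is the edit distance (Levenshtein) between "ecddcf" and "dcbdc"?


Computing edit distance: "ecddcf" -> "dcbdc"
DP table:
           d    c    b    d    c
      0    1    2    3    4    5
  e   1    1    2    3    4    5
  c   2    2    1    2    3    4
  d   3    2    2    2    2    3
  d   4    3    3    3    2    3
  c   5    4    3    4    3    2
  f   6    5    4    4    4    3
Edit distance = dp[6][5] = 3

3


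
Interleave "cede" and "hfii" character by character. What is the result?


Interleaving "cede" and "hfii":
  Position 0: 'c' from first, 'h' from second => "ch"
  Position 1: 'e' from first, 'f' from second => "ef"
  Position 2: 'd' from first, 'i' from second => "di"
  Position 3: 'e' from first, 'i' from second => "ei"
Result: chefdiei

chefdiei


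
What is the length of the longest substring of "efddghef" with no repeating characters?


Input: "efddghef"
Sliding window (track last position of each char):
  Position 0 ('e'): window [0,0] length 1 -- new best
  Position 1 ('f'): window [0,1] length 2 -- new best
  Position 2 ('d'): window [0,2] length 3 -- new best
  Position 3 ('d'): repeat (last at 2), move window start to 3
  Position 3 ('d'): window [3,3] length 1
  Position 4 ('g'): window [3,4] length 2
  Position 5 ('h'): window [3,5] length 3
  Position 6 ('e'): window [3,6] length 4 -- new best
  Position 7 ('f'): window [3,7] length 5 -- new best
Longest substring with no repeats: "dghef" with length 5

5


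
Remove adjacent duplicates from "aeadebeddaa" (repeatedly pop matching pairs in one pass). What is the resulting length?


Input: aeadebeddaa
Stack-based adjacent duplicate removal:
  Read 'a': push. Stack: a
  Read 'e': push. Stack: ae
  Read 'a': push. Stack: aea
  Read 'd': push. Stack: aead
  Read 'e': push. Stack: aeade
  Read 'b': push. Stack: aeadeb
  Read 'e': push. Stack: aeadebe
  Read 'd': push. Stack: aeadebed
  Read 'd': matches stack top 'd' => pop. Stack: aeadebe
  Read 'a': push. Stack: aeadebea
  Read 'a': matches stack top 'a' => pop. Stack: aeadebe
Final stack: "aeadebe" (length 7)

7


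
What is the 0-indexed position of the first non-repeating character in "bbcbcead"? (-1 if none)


Input: bbcbcead
Character frequencies:
  'a': 1
  'b': 3
  'c': 2
  'd': 1
  'e': 1
Scanning left to right for freq == 1:
  Position 0 ('b'): freq=3, skip
  Position 1 ('b'): freq=3, skip
  Position 2 ('c'): freq=2, skip
  Position 3 ('b'): freq=3, skip
  Position 4 ('c'): freq=2, skip
  Position 5 ('e'): unique! => answer = 5

5


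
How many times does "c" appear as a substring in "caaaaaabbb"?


Searching for "c" in "caaaaaabbb"
Scanning each position:
  Position 0: "c" => MATCH
  Position 1: "a" => no
  Position 2: "a" => no
  Position 3: "a" => no
  Position 4: "a" => no
  Position 5: "a" => no
  Position 6: "a" => no
  Position 7: "b" => no
  Position 8: "b" => no
  Position 9: "b" => no
Total occurrences: 1

1


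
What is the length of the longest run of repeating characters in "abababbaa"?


Input: "abababbaa"
Scanning for longest run:
  Position 1 ('b'): new char, reset run to 1
  Position 2 ('a'): new char, reset run to 1
  Position 3 ('b'): new char, reset run to 1
  Position 4 ('a'): new char, reset run to 1
  Position 5 ('b'): new char, reset run to 1
  Position 6 ('b'): continues run of 'b', length=2
  Position 7 ('a'): new char, reset run to 1
  Position 8 ('a'): continues run of 'a', length=2
Longest run: 'b' with length 2

2


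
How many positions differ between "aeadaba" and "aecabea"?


Comparing "aeadaba" and "aecabea" position by position:
  Position 0: 'a' vs 'a' => same
  Position 1: 'e' vs 'e' => same
  Position 2: 'a' vs 'c' => DIFFER
  Position 3: 'd' vs 'a' => DIFFER
  Position 4: 'a' vs 'b' => DIFFER
  Position 5: 'b' vs 'e' => DIFFER
  Position 6: 'a' vs 'a' => same
Positions that differ: 4

4


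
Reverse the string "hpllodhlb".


Input: hpllodhlb
Reading characters right to left:
  Position 8: 'b'
  Position 7: 'l'
  Position 6: 'h'
  Position 5: 'd'
  Position 4: 'o'
  Position 3: 'l'
  Position 2: 'l'
  Position 1: 'p'
  Position 0: 'h'
Reversed: blhdollph

blhdollph


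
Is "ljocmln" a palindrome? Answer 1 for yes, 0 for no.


Input: ljocmln
Reversed: nlmcojl
  Compare pos 0 ('l') with pos 6 ('n'): MISMATCH
  Compare pos 1 ('j') with pos 5 ('l'): MISMATCH
  Compare pos 2 ('o') with pos 4 ('m'): MISMATCH
Result: not a palindrome

0


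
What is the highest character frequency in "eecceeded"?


Input: eecceeded
Character counts:
  'c': 2
  'd': 2
  'e': 5
Maximum frequency: 5

5


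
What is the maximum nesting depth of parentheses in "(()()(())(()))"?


Input: "(()()(())(()))"
Tracking depth:
  Position 0 '(': depth becomes 1
  Position 1 '(': depth becomes 2
  Position 2 ')': depth becomes 1
  Position 3 '(': depth becomes 2
  Position 4 ')': depth becomes 1
  Position 5 '(': depth becomes 2
  Position 6 '(': depth becomes 3
  Position 7 ')': depth becomes 2
  Position 8 ')': depth becomes 1
  Position 9 '(': depth becomes 2
  Position 10 '(': depth becomes 3
  Position 11 ')': depth becomes 2
  Position 12 ')': depth becomes 1
  Position 13 ')': depth becomes 0
Maximum depth reached: 3

3


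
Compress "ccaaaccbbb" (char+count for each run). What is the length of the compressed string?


Input: ccaaaccbbb
Runs:
  'c' x 2 => "c2"
  'a' x 3 => "a3"
  'c' x 2 => "c2"
  'b' x 3 => "b3"
Compressed: "c2a3c2b3"
Compressed length: 8

8


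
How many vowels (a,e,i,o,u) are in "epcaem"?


Input: epcaem
Checking each character:
  'e' at position 0: vowel (running total: 1)
  'p' at position 1: consonant
  'c' at position 2: consonant
  'a' at position 3: vowel (running total: 2)
  'e' at position 4: vowel (running total: 3)
  'm' at position 5: consonant
Total vowels: 3

3


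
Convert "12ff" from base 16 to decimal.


Input: "12ff" in base 16
Positional expansion:
  Digit '1' (value 1) x 16^3 = 4096
  Digit '2' (value 2) x 16^2 = 512
  Digit 'f' (value 15) x 16^1 = 240
  Digit 'f' (value 15) x 16^0 = 15
Sum = 4863

4863


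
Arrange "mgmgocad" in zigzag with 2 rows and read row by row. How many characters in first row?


Zigzag "mgmgocad" into 2 rows:
Placing characters:
  'm' => row 0
  'g' => row 1
  'm' => row 0
  'g' => row 1
  'o' => row 0
  'c' => row 1
  'a' => row 0
  'd' => row 1
Rows:
  Row 0: "mmoa"
  Row 1: "ggcd"
First row length: 4

4


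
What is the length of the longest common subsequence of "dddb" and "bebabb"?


LCS of "dddb" and "bebabb"
DP table:
           b    e    b    a    b    b
      0    0    0    0    0    0    0
  d   0    0    0    0    0    0    0
  d   0    0    0    0    0    0    0
  d   0    0    0    0    0    0    0
  b   0    1    1    1    1    1    1
LCS length = dp[4][6] = 1

1


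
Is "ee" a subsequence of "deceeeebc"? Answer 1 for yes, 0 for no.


Check if "ee" is a subsequence of "deceeeebc"
Greedy scan:
  Position 0 ('d'): no match needed
  Position 1 ('e'): matches sub[0] = 'e'
  Position 2 ('c'): no match needed
  Position 3 ('e'): matches sub[1] = 'e'
  Position 4 ('e'): no match needed
  Position 5 ('e'): no match needed
  Position 6 ('e'): no match needed
  Position 7 ('b'): no match needed
  Position 8 ('c'): no match needed
All 2 characters matched => is a subsequence

1


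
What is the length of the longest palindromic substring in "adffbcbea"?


Input: "adffbcbea"
Checking substrings for palindromes:
  [4:7] "bcb" (len 3) => palindrome
  [2:4] "ff" (len 2) => palindrome
Longest palindromic substring: "bcb" with length 3

3


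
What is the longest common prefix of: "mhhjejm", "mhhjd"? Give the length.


Words: mhhjejm, mhhjd
  Position 0: all 'm' => match
  Position 1: all 'h' => match
  Position 2: all 'h' => match
  Position 3: all 'j' => match
  Position 4: ('e', 'd') => mismatch, stop
LCP = "mhhj" (length 4)

4


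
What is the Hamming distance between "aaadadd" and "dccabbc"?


Comparing "aaadadd" and "dccabbc" position by position:
  Position 0: 'a' vs 'd' => differ
  Position 1: 'a' vs 'c' => differ
  Position 2: 'a' vs 'c' => differ
  Position 3: 'd' vs 'a' => differ
  Position 4: 'a' vs 'b' => differ
  Position 5: 'd' vs 'b' => differ
  Position 6: 'd' vs 'c' => differ
Total differences (Hamming distance): 7

7


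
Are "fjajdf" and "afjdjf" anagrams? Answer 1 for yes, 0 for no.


Strings: "fjajdf", "afjdjf"
Sorted first:  adffjj
Sorted second: adffjj
Sorted forms match => anagrams

1


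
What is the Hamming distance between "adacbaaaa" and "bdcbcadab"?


Comparing "adacbaaaa" and "bdcbcadab" position by position:
  Position 0: 'a' vs 'b' => differ
  Position 1: 'd' vs 'd' => same
  Position 2: 'a' vs 'c' => differ
  Position 3: 'c' vs 'b' => differ
  Position 4: 'b' vs 'c' => differ
  Position 5: 'a' vs 'a' => same
  Position 6: 'a' vs 'd' => differ
  Position 7: 'a' vs 'a' => same
  Position 8: 'a' vs 'b' => differ
Total differences (Hamming distance): 6

6


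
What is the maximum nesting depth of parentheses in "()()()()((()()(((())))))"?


Input: "()()()()((()()(((())))))"
Tracking depth:
  Position 0 '(': depth becomes 1
  Position 1 ')': depth becomes 0
  Position 2 '(': depth becomes 1
  Position 3 ')': depth becomes 0
  Position 4 '(': depth becomes 1
  Position 5 ')': depth becomes 0
  Position 6 '(': depth becomes 1
  Position 7 ')': depth becomes 0
  Position 8 '(': depth becomes 1
  Position 9 '(': depth becomes 2
  Position 10 '(': depth becomes 3
  Position 11 ')': depth becomes 2
  Position 12 '(': depth becomes 3
  Position 13 ')': depth becomes 2
  Position 14 '(': depth becomes 3
  Position 15 '(': depth becomes 4
  Position 16 '(': depth becomes 5
  Position 17 '(': depth becomes 6
  Position 18 ')': depth becomes 5
  Position 19 ')': depth becomes 4
  Position 20 ')': depth becomes 3
  Position 21 ')': depth becomes 2
  Position 22 ')': depth becomes 1
  Position 23 ')': depth becomes 0
Maximum depth reached: 6

6


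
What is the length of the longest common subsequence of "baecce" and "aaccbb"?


LCS of "baecce" and "aaccbb"
DP table:
           a    a    c    c    b    b
      0    0    0    0    0    0    0
  b   0    0    0    0    0    1    1
  a   0    1    1    1    1    1    1
  e   0    1    1    1    1    1    1
  c   0    1    1    2    2    2    2
  c   0    1    1    2    3    3    3
  e   0    1    1    2    3    3    3
LCS length = dp[6][6] = 3

3


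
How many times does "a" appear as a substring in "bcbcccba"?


Searching for "a" in "bcbcccba"
Scanning each position:
  Position 0: "b" => no
  Position 1: "c" => no
  Position 2: "b" => no
  Position 3: "c" => no
  Position 4: "c" => no
  Position 5: "c" => no
  Position 6: "b" => no
  Position 7: "a" => MATCH
Total occurrences: 1

1


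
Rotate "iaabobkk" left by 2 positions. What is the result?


Input: "iaabobkk", rotate left by 2
First 2 characters: "ia"
Remaining characters: "abobkk"
Concatenate remaining + first: "abobkk" + "ia" = "abobkkia"

abobkkia


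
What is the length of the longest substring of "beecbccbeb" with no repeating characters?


Input: "beecbccbeb"
Sliding window (track last position of each char):
  Position 0 ('b'): window [0,0] length 1 -- new best
  Position 1 ('e'): window [0,1] length 2 -- new best
  Position 2 ('e'): repeat (last at 1), move window start to 2
  Position 2 ('e'): window [2,2] length 1
  Position 3 ('c'): window [2,3] length 2
  Position 4 ('b'): window [2,4] length 3 -- new best
  Position 5 ('c'): repeat (last at 3), move window start to 4
  Position 5 ('c'): window [4,5] length 2
  Position 6 ('c'): repeat (last at 5), move window start to 6
  Position 6 ('c'): window [6,6] length 1
  Position 7 ('b'): window [6,7] length 2
  Position 8 ('e'): window [6,8] length 3
  Position 9 ('b'): repeat (last at 7), move window start to 8
  Position 9 ('b'): window [8,9] length 2
Longest substring with no repeats: "ecb" with length 3

3


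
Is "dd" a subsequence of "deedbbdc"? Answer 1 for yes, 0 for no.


Check if "dd" is a subsequence of "deedbbdc"
Greedy scan:
  Position 0 ('d'): matches sub[0] = 'd'
  Position 1 ('e'): no match needed
  Position 2 ('e'): no match needed
  Position 3 ('d'): matches sub[1] = 'd'
  Position 4 ('b'): no match needed
  Position 5 ('b'): no match needed
  Position 6 ('d'): no match needed
  Position 7 ('c'): no match needed
All 2 characters matched => is a subsequence

1


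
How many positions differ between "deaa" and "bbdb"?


Comparing "deaa" and "bbdb" position by position:
  Position 0: 'd' vs 'b' => DIFFER
  Position 1: 'e' vs 'b' => DIFFER
  Position 2: 'a' vs 'd' => DIFFER
  Position 3: 'a' vs 'b' => DIFFER
Positions that differ: 4

4


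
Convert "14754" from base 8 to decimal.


Input: "14754" in base 8
Positional expansion:
  Digit '1' (value 1) x 8^4 = 4096
  Digit '4' (value 4) x 8^3 = 2048
  Digit '7' (value 7) x 8^2 = 448
  Digit '5' (value 5) x 8^1 = 40
  Digit '4' (value 4) x 8^0 = 4
Sum = 6636

6636


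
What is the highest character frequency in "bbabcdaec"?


Input: bbabcdaec
Character counts:
  'a': 2
  'b': 3
  'c': 2
  'd': 1
  'e': 1
Maximum frequency: 3

3


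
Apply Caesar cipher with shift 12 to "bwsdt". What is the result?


Caesar cipher: shift "bwsdt" by 12
  'b' (pos 1) + 12 = pos 13 = 'n'
  'w' (pos 22) + 12 = pos 8 = 'i'
  's' (pos 18) + 12 = pos 4 = 'e'
  'd' (pos 3) + 12 = pos 15 = 'p'
  't' (pos 19) + 12 = pos 5 = 'f'
Result: niepf

niepf


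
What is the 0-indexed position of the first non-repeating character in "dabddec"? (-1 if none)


Input: dabddec
Character frequencies:
  'a': 1
  'b': 1
  'c': 1
  'd': 3
  'e': 1
Scanning left to right for freq == 1:
  Position 0 ('d'): freq=3, skip
  Position 1 ('a'): unique! => answer = 1

1


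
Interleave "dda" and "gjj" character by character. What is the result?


Interleaving "dda" and "gjj":
  Position 0: 'd' from first, 'g' from second => "dg"
  Position 1: 'd' from first, 'j' from second => "dj"
  Position 2: 'a' from first, 'j' from second => "aj"
Result: dgdjaj

dgdjaj


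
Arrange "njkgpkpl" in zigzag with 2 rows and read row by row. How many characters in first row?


Zigzag "njkgpkpl" into 2 rows:
Placing characters:
  'n' => row 0
  'j' => row 1
  'k' => row 0
  'g' => row 1
  'p' => row 0
  'k' => row 1
  'p' => row 0
  'l' => row 1
Rows:
  Row 0: "nkpp"
  Row 1: "jgkl"
First row length: 4

4


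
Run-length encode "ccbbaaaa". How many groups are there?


Input: ccbbaaaa
Scanning for consecutive runs:
  Group 1: 'c' x 2 (positions 0-1)
  Group 2: 'b' x 2 (positions 2-3)
  Group 3: 'a' x 4 (positions 4-7)
Total groups: 3

3


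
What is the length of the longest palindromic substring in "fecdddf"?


Input: "fecdddf"
Checking substrings for palindromes:
  [3:6] "ddd" (len 3) => palindrome
  [3:5] "dd" (len 2) => palindrome
  [4:6] "dd" (len 2) => palindrome
Longest palindromic substring: "ddd" with length 3

3


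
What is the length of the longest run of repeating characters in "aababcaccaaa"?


Input: "aababcaccaaa"
Scanning for longest run:
  Position 1 ('a'): continues run of 'a', length=2
  Position 2 ('b'): new char, reset run to 1
  Position 3 ('a'): new char, reset run to 1
  Position 4 ('b'): new char, reset run to 1
  Position 5 ('c'): new char, reset run to 1
  Position 6 ('a'): new char, reset run to 1
  Position 7 ('c'): new char, reset run to 1
  Position 8 ('c'): continues run of 'c', length=2
  Position 9 ('a'): new char, reset run to 1
  Position 10 ('a'): continues run of 'a', length=2
  Position 11 ('a'): continues run of 'a', length=3
Longest run: 'a' with length 3

3


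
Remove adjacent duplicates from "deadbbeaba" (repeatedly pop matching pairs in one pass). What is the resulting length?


Input: deadbbeaba
Stack-based adjacent duplicate removal:
  Read 'd': push. Stack: d
  Read 'e': push. Stack: de
  Read 'a': push. Stack: dea
  Read 'd': push. Stack: dead
  Read 'b': push. Stack: deadb
  Read 'b': matches stack top 'b' => pop. Stack: dead
  Read 'e': push. Stack: deade
  Read 'a': push. Stack: deadea
  Read 'b': push. Stack: deadeab
  Read 'a': push. Stack: deadeaba
Final stack: "deadeaba" (length 8)

8


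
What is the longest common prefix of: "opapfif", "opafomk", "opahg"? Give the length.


Words: opapfif, opafomk, opahg
  Position 0: all 'o' => match
  Position 1: all 'p' => match
  Position 2: all 'a' => match
  Position 3: ('p', 'f', 'h') => mismatch, stop
LCP = "opa" (length 3)

3


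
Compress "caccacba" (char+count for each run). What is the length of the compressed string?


Input: caccacba
Runs:
  'c' x 1 => "c1"
  'a' x 1 => "a1"
  'c' x 2 => "c2"
  'a' x 1 => "a1"
  'c' x 1 => "c1"
  'b' x 1 => "b1"
  'a' x 1 => "a1"
Compressed: "c1a1c2a1c1b1a1"
Compressed length: 14

14


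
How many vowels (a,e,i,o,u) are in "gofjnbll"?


Input: gofjnbll
Checking each character:
  'g' at position 0: consonant
  'o' at position 1: vowel (running total: 1)
  'f' at position 2: consonant
  'j' at position 3: consonant
  'n' at position 4: consonant
  'b' at position 5: consonant
  'l' at position 6: consonant
  'l' at position 7: consonant
Total vowels: 1

1


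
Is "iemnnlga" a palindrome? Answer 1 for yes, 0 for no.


Input: iemnnlga
Reversed: aglnnmei
  Compare pos 0 ('i') with pos 7 ('a'): MISMATCH
  Compare pos 1 ('e') with pos 6 ('g'): MISMATCH
  Compare pos 2 ('m') with pos 5 ('l'): MISMATCH
  Compare pos 3 ('n') with pos 4 ('n'): match
Result: not a palindrome

0


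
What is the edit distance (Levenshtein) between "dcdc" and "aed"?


Computing edit distance: "dcdc" -> "aed"
DP table:
           a    e    d
      0    1    2    3
  d   1    1    2    2
  c   2    2    2    3
  d   3    3    3    2
  c   4    4    4    3
Edit distance = dp[4][3] = 3

3


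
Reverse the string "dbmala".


Input: dbmala
Reading characters right to left:
  Position 5: 'a'
  Position 4: 'l'
  Position 3: 'a'
  Position 2: 'm'
  Position 1: 'b'
  Position 0: 'd'
Reversed: alambd

alambd


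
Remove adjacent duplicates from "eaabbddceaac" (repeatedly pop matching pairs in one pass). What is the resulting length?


Input: eaabbddceaac
Stack-based adjacent duplicate removal:
  Read 'e': push. Stack: e
  Read 'a': push. Stack: ea
  Read 'a': matches stack top 'a' => pop. Stack: e
  Read 'b': push. Stack: eb
  Read 'b': matches stack top 'b' => pop. Stack: e
  Read 'd': push. Stack: ed
  Read 'd': matches stack top 'd' => pop. Stack: e
  Read 'c': push. Stack: ec
  Read 'e': push. Stack: ece
  Read 'a': push. Stack: ecea
  Read 'a': matches stack top 'a' => pop. Stack: ece
  Read 'c': push. Stack: ecec
Final stack: "ecec" (length 4)

4


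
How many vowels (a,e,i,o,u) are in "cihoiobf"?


Input: cihoiobf
Checking each character:
  'c' at position 0: consonant
  'i' at position 1: vowel (running total: 1)
  'h' at position 2: consonant
  'o' at position 3: vowel (running total: 2)
  'i' at position 4: vowel (running total: 3)
  'o' at position 5: vowel (running total: 4)
  'b' at position 6: consonant
  'f' at position 7: consonant
Total vowels: 4

4


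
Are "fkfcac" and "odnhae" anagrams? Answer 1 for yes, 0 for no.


Strings: "fkfcac", "odnhae"
Sorted first:  accffk
Sorted second: adehno
Differ at position 1: 'c' vs 'd' => not anagrams

0


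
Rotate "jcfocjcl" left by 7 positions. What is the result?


Input: "jcfocjcl", rotate left by 7
First 7 characters: "jcfocjc"
Remaining characters: "l"
Concatenate remaining + first: "l" + "jcfocjc" = "ljcfocjc"

ljcfocjc


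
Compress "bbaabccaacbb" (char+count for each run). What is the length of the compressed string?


Input: bbaabccaacbb
Runs:
  'b' x 2 => "b2"
  'a' x 2 => "a2"
  'b' x 1 => "b1"
  'c' x 2 => "c2"
  'a' x 2 => "a2"
  'c' x 1 => "c1"
  'b' x 2 => "b2"
Compressed: "b2a2b1c2a2c1b2"
Compressed length: 14

14


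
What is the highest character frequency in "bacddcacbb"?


Input: bacddcacbb
Character counts:
  'a': 2
  'b': 3
  'c': 3
  'd': 2
Maximum frequency: 3

3


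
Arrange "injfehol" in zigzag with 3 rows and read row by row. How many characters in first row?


Zigzag "injfehol" into 3 rows:
Placing characters:
  'i' => row 0
  'n' => row 1
  'j' => row 2
  'f' => row 1
  'e' => row 0
  'h' => row 1
  'o' => row 2
  'l' => row 1
Rows:
  Row 0: "ie"
  Row 1: "nfhl"
  Row 2: "jo"
First row length: 2

2


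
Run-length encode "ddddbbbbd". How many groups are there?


Input: ddddbbbbd
Scanning for consecutive runs:
  Group 1: 'd' x 4 (positions 0-3)
  Group 2: 'b' x 4 (positions 4-7)
  Group 3: 'd' x 1 (positions 8-8)
Total groups: 3

3


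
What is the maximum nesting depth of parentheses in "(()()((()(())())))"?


Input: "(()()((()(())())))"
Tracking depth:
  Position 0 '(': depth becomes 1
  Position 1 '(': depth becomes 2
  Position 2 ')': depth becomes 1
  Position 3 '(': depth becomes 2
  Position 4 ')': depth becomes 1
  Position 5 '(': depth becomes 2
  Position 6 '(': depth becomes 3
  Position 7 '(': depth becomes 4
  Position 8 ')': depth becomes 3
  Position 9 '(': depth becomes 4
  Position 10 '(': depth becomes 5
  Position 11 ')': depth becomes 4
  Position 12 ')': depth becomes 3
  Position 13 '(': depth becomes 4
  Position 14 ')': depth becomes 3
  Position 15 ')': depth becomes 2
  Position 16 ')': depth becomes 1
  Position 17 ')': depth becomes 0
Maximum depth reached: 5

5


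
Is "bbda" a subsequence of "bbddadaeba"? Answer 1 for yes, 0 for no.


Check if "bbda" is a subsequence of "bbddadaeba"
Greedy scan:
  Position 0 ('b'): matches sub[0] = 'b'
  Position 1 ('b'): matches sub[1] = 'b'
  Position 2 ('d'): matches sub[2] = 'd'
  Position 3 ('d'): no match needed
  Position 4 ('a'): matches sub[3] = 'a'
  Position 5 ('d'): no match needed
  Position 6 ('a'): no match needed
  Position 7 ('e'): no match needed
  Position 8 ('b'): no match needed
  Position 9 ('a'): no match needed
All 4 characters matched => is a subsequence

1


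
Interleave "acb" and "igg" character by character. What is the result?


Interleaving "acb" and "igg":
  Position 0: 'a' from first, 'i' from second => "ai"
  Position 1: 'c' from first, 'g' from second => "cg"
  Position 2: 'b' from first, 'g' from second => "bg"
Result: aicgbg

aicgbg


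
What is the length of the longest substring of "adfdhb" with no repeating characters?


Input: "adfdhb"
Sliding window (track last position of each char):
  Position 0 ('a'): window [0,0] length 1 -- new best
  Position 1 ('d'): window [0,1] length 2 -- new best
  Position 2 ('f'): window [0,2] length 3 -- new best
  Position 3 ('d'): repeat (last at 1), move window start to 2
  Position 3 ('d'): window [2,3] length 2
  Position 4 ('h'): window [2,4] length 3
  Position 5 ('b'): window [2,5] length 4 -- new best
Longest substring with no repeats: "fdhb" with length 4

4


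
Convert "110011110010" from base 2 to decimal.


Input: "110011110010" in base 2
Positional expansion:
  Digit '1' (value 1) x 2^11 = 2048
  Digit '1' (value 1) x 2^10 = 1024
  Digit '0' (value 0) x 2^9 = 0
  Digit '0' (value 0) x 2^8 = 0
  Digit '1' (value 1) x 2^7 = 128
  Digit '1' (value 1) x 2^6 = 64
  Digit '1' (value 1) x 2^5 = 32
  Digit '1' (value 1) x 2^4 = 16
  Digit '0' (value 0) x 2^3 = 0
  Digit '0' (value 0) x 2^2 = 0
  Digit '1' (value 1) x 2^1 = 2
  Digit '0' (value 0) x 2^0 = 0
Sum = 3314

3314


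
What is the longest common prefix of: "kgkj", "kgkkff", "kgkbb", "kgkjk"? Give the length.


Words: kgkj, kgkkff, kgkbb, kgkjk
  Position 0: all 'k' => match
  Position 1: all 'g' => match
  Position 2: all 'k' => match
  Position 3: ('j', 'k', 'b', 'j') => mismatch, stop
LCP = "kgk" (length 3)

3


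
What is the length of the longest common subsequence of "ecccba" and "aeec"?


LCS of "ecccba" and "aeec"
DP table:
           a    e    e    c
      0    0    0    0    0
  e   0    0    1    1    1
  c   0    0    1    1    2
  c   0    0    1    1    2
  c   0    0    1    1    2
  b   0    0    1    1    2
  a   0    1    1    1    2
LCS length = dp[6][4] = 2

2


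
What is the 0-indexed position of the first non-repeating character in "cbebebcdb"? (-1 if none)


Input: cbebebcdb
Character frequencies:
  'b': 4
  'c': 2
  'd': 1
  'e': 2
Scanning left to right for freq == 1:
  Position 0 ('c'): freq=2, skip
  Position 1 ('b'): freq=4, skip
  Position 2 ('e'): freq=2, skip
  Position 3 ('b'): freq=4, skip
  Position 4 ('e'): freq=2, skip
  Position 5 ('b'): freq=4, skip
  Position 6 ('c'): freq=2, skip
  Position 7 ('d'): unique! => answer = 7

7


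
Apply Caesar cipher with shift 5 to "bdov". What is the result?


Caesar cipher: shift "bdov" by 5
  'b' (pos 1) + 5 = pos 6 = 'g'
  'd' (pos 3) + 5 = pos 8 = 'i'
  'o' (pos 14) + 5 = pos 19 = 't'
  'v' (pos 21) + 5 = pos 0 = 'a'
Result: gita

gita


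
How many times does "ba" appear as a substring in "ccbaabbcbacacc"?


Searching for "ba" in "ccbaabbcbacacc"
Scanning each position:
  Position 0: "cc" => no
  Position 1: "cb" => no
  Position 2: "ba" => MATCH
  Position 3: "aa" => no
  Position 4: "ab" => no
  Position 5: "bb" => no
  Position 6: "bc" => no
  Position 7: "cb" => no
  Position 8: "ba" => MATCH
  Position 9: "ac" => no
  Position 10: "ca" => no
  Position 11: "ac" => no
  Position 12: "cc" => no
Total occurrences: 2

2


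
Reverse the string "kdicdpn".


Input: kdicdpn
Reading characters right to left:
  Position 6: 'n'
  Position 5: 'p'
  Position 4: 'd'
  Position 3: 'c'
  Position 2: 'i'
  Position 1: 'd'
  Position 0: 'k'
Reversed: npdcidk

npdcidk


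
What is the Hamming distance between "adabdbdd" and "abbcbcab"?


Comparing "adabdbdd" and "abbcbcab" position by position:
  Position 0: 'a' vs 'a' => same
  Position 1: 'd' vs 'b' => differ
  Position 2: 'a' vs 'b' => differ
  Position 3: 'b' vs 'c' => differ
  Position 4: 'd' vs 'b' => differ
  Position 5: 'b' vs 'c' => differ
  Position 6: 'd' vs 'a' => differ
  Position 7: 'd' vs 'b' => differ
Total differences (Hamming distance): 7

7


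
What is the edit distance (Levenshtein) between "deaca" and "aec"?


Computing edit distance: "deaca" -> "aec"
DP table:
           a    e    c
      0    1    2    3
  d   1    1    2    3
  e   2    2    1    2
  a   3    2    2    2
  c   4    3    3    2
  a   5    4    4    3
Edit distance = dp[5][3] = 3

3


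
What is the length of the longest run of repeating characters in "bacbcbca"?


Input: "bacbcbca"
Scanning for longest run:
  Position 1 ('a'): new char, reset run to 1
  Position 2 ('c'): new char, reset run to 1
  Position 3 ('b'): new char, reset run to 1
  Position 4 ('c'): new char, reset run to 1
  Position 5 ('b'): new char, reset run to 1
  Position 6 ('c'): new char, reset run to 1
  Position 7 ('a'): new char, reset run to 1
Longest run: 'b' with length 1

1


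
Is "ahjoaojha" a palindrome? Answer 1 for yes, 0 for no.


Input: ahjoaojha
Reversed: ahjoaojha
  Compare pos 0 ('a') with pos 8 ('a'): match
  Compare pos 1 ('h') with pos 7 ('h'): match
  Compare pos 2 ('j') with pos 6 ('j'): match
  Compare pos 3 ('o') with pos 5 ('o'): match
Result: palindrome

1


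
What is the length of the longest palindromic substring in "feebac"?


Input: "feebac"
Checking substrings for palindromes:
  [1:3] "ee" (len 2) => palindrome
Longest palindromic substring: "ee" with length 2

2


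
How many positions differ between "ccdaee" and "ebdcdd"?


Comparing "ccdaee" and "ebdcdd" position by position:
  Position 0: 'c' vs 'e' => DIFFER
  Position 1: 'c' vs 'b' => DIFFER
  Position 2: 'd' vs 'd' => same
  Position 3: 'a' vs 'c' => DIFFER
  Position 4: 'e' vs 'd' => DIFFER
  Position 5: 'e' vs 'd' => DIFFER
Positions that differ: 5

5


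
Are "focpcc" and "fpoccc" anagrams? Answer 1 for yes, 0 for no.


Strings: "focpcc", "fpoccc"
Sorted first:  cccfop
Sorted second: cccfop
Sorted forms match => anagrams

1


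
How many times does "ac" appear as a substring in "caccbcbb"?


Searching for "ac" in "caccbcbb"
Scanning each position:
  Position 0: "ca" => no
  Position 1: "ac" => MATCH
  Position 2: "cc" => no
  Position 3: "cb" => no
  Position 4: "bc" => no
  Position 5: "cb" => no
  Position 6: "bb" => no
Total occurrences: 1

1


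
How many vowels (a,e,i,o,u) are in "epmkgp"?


Input: epmkgp
Checking each character:
  'e' at position 0: vowel (running total: 1)
  'p' at position 1: consonant
  'm' at position 2: consonant
  'k' at position 3: consonant
  'g' at position 4: consonant
  'p' at position 5: consonant
Total vowels: 1

1


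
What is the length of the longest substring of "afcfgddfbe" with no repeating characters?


Input: "afcfgddfbe"
Sliding window (track last position of each char):
  Position 0 ('a'): window [0,0] length 1 -- new best
  Position 1 ('f'): window [0,1] length 2 -- new best
  Position 2 ('c'): window [0,2] length 3 -- new best
  Position 3 ('f'): repeat (last at 1), move window start to 2
  Position 3 ('f'): window [2,3] length 2
  Position 4 ('g'): window [2,4] length 3
  Position 5 ('d'): window [2,5] length 4 -- new best
  Position 6 ('d'): repeat (last at 5), move window start to 6
  Position 6 ('d'): window [6,6] length 1
  Position 7 ('f'): window [6,7] length 2
  Position 8 ('b'): window [6,8] length 3
  Position 9 ('e'): window [6,9] length 4
Longest substring with no repeats: "cfgd" with length 4

4


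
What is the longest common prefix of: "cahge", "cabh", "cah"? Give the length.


Words: cahge, cabh, cah
  Position 0: all 'c' => match
  Position 1: all 'a' => match
  Position 2: ('h', 'b', 'h') => mismatch, stop
LCP = "ca" (length 2)

2


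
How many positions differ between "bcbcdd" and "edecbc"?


Comparing "bcbcdd" and "edecbc" position by position:
  Position 0: 'b' vs 'e' => DIFFER
  Position 1: 'c' vs 'd' => DIFFER
  Position 2: 'b' vs 'e' => DIFFER
  Position 3: 'c' vs 'c' => same
  Position 4: 'd' vs 'b' => DIFFER
  Position 5: 'd' vs 'c' => DIFFER
Positions that differ: 5

5


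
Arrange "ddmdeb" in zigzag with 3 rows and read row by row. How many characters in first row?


Zigzag "ddmdeb" into 3 rows:
Placing characters:
  'd' => row 0
  'd' => row 1
  'm' => row 2
  'd' => row 1
  'e' => row 0
  'b' => row 1
Rows:
  Row 0: "de"
  Row 1: "ddb"
  Row 2: "m"
First row length: 2

2


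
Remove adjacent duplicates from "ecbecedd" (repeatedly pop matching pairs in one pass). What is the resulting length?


Input: ecbecedd
Stack-based adjacent duplicate removal:
  Read 'e': push. Stack: e
  Read 'c': push. Stack: ec
  Read 'b': push. Stack: ecb
  Read 'e': push. Stack: ecbe
  Read 'c': push. Stack: ecbec
  Read 'e': push. Stack: ecbece
  Read 'd': push. Stack: ecbeced
  Read 'd': matches stack top 'd' => pop. Stack: ecbece
Final stack: "ecbece" (length 6)

6


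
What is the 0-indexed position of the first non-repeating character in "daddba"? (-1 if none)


Input: daddba
Character frequencies:
  'a': 2
  'b': 1
  'd': 3
Scanning left to right for freq == 1:
  Position 0 ('d'): freq=3, skip
  Position 1 ('a'): freq=2, skip
  Position 2 ('d'): freq=3, skip
  Position 3 ('d'): freq=3, skip
  Position 4 ('b'): unique! => answer = 4

4


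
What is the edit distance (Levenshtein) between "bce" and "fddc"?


Computing edit distance: "bce" -> "fddc"
DP table:
           f    d    d    c
      0    1    2    3    4
  b   1    1    2    3    4
  c   2    2    2    3    3
  e   3    3    3    3    4
Edit distance = dp[3][4] = 4

4
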